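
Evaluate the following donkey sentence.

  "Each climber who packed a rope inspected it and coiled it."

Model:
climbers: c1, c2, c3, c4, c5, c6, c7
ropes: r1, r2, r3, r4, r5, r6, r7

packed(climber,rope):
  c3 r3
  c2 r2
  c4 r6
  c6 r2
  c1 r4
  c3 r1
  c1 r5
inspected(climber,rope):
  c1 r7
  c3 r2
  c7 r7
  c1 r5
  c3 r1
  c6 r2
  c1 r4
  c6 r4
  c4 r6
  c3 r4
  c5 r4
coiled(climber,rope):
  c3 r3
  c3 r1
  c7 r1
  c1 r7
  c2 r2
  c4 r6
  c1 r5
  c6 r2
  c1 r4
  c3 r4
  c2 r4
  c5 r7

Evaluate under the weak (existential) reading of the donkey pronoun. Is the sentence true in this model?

False

"it" takes "a rope" as antecedent — a donkey pronoun bound across the clause boundary.
Weak reading: every climber c with some packed-rope has at least one packed-rope r such that inspected(c,r) ∧ coiled(c,r).
Per climber: c1:✓  c2:✗  c3:✓  c4:✓  c6:✓
c2 has no witness among its packed-ropes.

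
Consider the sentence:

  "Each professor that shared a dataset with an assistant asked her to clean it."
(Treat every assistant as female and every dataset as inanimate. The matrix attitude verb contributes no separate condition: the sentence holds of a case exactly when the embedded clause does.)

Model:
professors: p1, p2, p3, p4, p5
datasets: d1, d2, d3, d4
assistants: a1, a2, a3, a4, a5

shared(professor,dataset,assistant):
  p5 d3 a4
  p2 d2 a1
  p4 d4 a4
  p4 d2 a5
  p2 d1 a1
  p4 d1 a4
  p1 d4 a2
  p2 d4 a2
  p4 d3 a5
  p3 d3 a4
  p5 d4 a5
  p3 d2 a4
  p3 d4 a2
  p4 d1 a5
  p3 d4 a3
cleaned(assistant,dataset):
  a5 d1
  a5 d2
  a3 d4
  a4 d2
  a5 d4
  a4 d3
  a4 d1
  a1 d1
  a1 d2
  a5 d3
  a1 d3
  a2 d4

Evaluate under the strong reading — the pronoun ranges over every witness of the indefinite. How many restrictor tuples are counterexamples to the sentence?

"her" takes "an assistant" as antecedent and "it" takes "a dataset"; both are donkey pronouns co-varying with the restrictor.
Strong reading: for every (p,d,a) with shared(p,d,a), cleaned(a,d).
Restrictor triples: (p1,d4,a2)→cleaned(a2,d4) ✓  (p2,d1,a1)→cleaned(a1,d1) ✓  (p2,d2,a1)→cleaned(a1,d2) ✓  (p2,d4,a2)→cleaned(a2,d4) ✓  (p3,d2,a4)→cleaned(a4,d2) ✓  (p3,d3,a4)→cleaned(a4,d3) ✓  (p3,d4,a2)→cleaned(a2,d4) ✓  (p3,d4,a3)→cleaned(a3,d4) ✓  (p4,d1,a4)→cleaned(a4,d1) ✓  (p4,d1,a5)→cleaned(a5,d1) ✓  (p4,d2,a5)→cleaned(a5,d2) ✓  (p4,d3,a5)→cleaned(a5,d3) ✓  (p4,d4,a4)→cleaned(a4,d4) ✗  (p5,d3,a4)→cleaned(a4,d3) ✓  (p5,d4,a5)→cleaned(a5,d4) ✓
Counterexamples (restrictor triples failing the scope): 1.

1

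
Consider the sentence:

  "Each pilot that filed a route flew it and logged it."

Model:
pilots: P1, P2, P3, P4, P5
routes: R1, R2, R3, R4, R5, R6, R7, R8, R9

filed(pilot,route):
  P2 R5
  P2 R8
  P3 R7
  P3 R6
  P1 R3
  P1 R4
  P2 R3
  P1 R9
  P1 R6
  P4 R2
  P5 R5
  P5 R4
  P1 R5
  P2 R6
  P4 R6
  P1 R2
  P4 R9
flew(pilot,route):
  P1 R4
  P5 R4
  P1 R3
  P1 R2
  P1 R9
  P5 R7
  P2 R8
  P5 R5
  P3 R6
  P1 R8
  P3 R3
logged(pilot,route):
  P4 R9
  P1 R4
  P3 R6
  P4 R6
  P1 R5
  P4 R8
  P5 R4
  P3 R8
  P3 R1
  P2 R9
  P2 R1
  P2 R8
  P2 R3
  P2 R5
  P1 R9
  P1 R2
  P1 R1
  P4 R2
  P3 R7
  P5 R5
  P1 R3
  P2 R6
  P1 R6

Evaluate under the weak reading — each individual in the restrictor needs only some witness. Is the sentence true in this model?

"it" takes "a route" as antecedent — a donkey pronoun bound across the clause boundary.
Weak reading: every pilot p with some filed-route has at least one filed-route r such that flew(p,r) ∧ logged(p,r).
Per pilot: P1:✓  P2:✓  P3:✓  P4:✗  P5:✓
P4 has no witness among its filed-routes.

False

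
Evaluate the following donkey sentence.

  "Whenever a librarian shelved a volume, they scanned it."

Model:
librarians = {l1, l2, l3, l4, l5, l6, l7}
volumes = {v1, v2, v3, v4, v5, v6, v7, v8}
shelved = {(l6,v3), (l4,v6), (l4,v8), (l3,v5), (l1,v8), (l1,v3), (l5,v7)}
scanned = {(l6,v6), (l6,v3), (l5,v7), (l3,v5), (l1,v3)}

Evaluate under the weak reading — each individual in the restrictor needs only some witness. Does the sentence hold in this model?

False

"it" takes "a volume" as antecedent — a donkey pronoun bound across the clause boundary.
Weak reading: every librarian l with some shelved-volume has at least one shelved-volume v such that scanned(l,v).
Per librarian: l1:✓  l3:✓  l4:✗  l5:✓  l6:✓
l4 has no witness among its shelved-volumes.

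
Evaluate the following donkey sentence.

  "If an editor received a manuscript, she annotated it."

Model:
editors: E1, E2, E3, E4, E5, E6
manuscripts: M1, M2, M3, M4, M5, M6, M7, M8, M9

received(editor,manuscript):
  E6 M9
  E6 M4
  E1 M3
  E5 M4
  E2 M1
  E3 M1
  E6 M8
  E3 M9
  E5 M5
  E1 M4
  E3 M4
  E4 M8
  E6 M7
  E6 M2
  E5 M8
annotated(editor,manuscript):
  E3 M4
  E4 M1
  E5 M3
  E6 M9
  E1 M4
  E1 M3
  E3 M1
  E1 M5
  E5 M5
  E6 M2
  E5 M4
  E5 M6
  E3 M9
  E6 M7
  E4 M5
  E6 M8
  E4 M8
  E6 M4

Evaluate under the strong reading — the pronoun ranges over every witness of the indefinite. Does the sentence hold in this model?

False

"it" takes "a manuscript" as antecedent — a donkey pronoun bound across the clause boundary.
Strong reading: for every (e,m) with received(e,m), annotated(e,m).
Restrictor pairs: (E1,M3) ✓  (E1,M4) ✓  (E2,M1) ✗  (E3,M1) ✓  (E3,M4) ✓  (E3,M9) ✓  (E4,M8) ✓  (E5,M4) ✓  (E5,M5) ✓  (E5,M8) ✗  (E6,M2) ✓  (E6,M4) ✓  (E6,M7) ✓  (E6,M8) ✓  (E6,M9) ✓
Counterexample: (E2,M1) is in received but fails the scope.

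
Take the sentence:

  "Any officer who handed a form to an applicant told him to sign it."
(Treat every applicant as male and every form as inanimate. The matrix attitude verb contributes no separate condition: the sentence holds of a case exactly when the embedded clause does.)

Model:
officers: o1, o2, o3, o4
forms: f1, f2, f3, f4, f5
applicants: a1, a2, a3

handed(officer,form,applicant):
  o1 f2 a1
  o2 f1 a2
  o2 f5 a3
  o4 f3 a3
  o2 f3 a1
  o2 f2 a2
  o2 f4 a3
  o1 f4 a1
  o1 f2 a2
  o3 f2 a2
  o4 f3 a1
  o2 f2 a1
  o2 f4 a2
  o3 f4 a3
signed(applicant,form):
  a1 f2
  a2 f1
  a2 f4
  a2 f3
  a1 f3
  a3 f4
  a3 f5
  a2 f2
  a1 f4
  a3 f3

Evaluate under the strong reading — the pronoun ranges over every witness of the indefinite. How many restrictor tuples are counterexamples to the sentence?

"him" takes "an applicant" as antecedent and "it" takes "a form"; both are donkey pronouns co-varying with the restrictor.
Strong reading: for every (o,f,a) with handed(o,f,a), signed(a,f).
Restrictor triples: (o1,f2,a1)→signed(a1,f2) ✓  (o1,f2,a2)→signed(a2,f2) ✓  (o1,f4,a1)→signed(a1,f4) ✓  (o2,f1,a2)→signed(a2,f1) ✓  (o2,f2,a1)→signed(a1,f2) ✓  (o2,f2,a2)→signed(a2,f2) ✓  (o2,f3,a1)→signed(a1,f3) ✓  (o2,f4,a2)→signed(a2,f4) ✓  (o2,f4,a3)→signed(a3,f4) ✓  (o2,f5,a3)→signed(a3,f5) ✓  (o3,f2,a2)→signed(a2,f2) ✓  (o3,f4,a3)→signed(a3,f4) ✓  (o4,f3,a1)→signed(a1,f3) ✓  (o4,f3,a3)→signed(a3,f3) ✓
Counterexamples (restrictor triples failing the scope): 0.

0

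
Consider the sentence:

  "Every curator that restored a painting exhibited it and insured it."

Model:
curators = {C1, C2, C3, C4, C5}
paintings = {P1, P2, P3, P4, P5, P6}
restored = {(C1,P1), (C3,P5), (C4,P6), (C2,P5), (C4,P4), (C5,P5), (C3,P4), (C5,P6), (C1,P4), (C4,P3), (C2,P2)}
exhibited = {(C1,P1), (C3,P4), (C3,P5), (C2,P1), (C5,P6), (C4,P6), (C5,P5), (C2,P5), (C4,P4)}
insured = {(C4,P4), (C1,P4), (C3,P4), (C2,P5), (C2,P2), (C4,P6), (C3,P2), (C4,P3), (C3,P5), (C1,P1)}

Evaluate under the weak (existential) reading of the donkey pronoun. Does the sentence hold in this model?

False

"it" takes "a painting" as antecedent — a donkey pronoun bound across the clause boundary.
Weak reading: every curator c with some restored-painting has at least one restored-painting p such that exhibited(c,p) ∧ insured(c,p).
Per curator: C1:✓  C2:✓  C3:✓  C4:✓  C5:✗
C5 has no witness among its restored-paintings.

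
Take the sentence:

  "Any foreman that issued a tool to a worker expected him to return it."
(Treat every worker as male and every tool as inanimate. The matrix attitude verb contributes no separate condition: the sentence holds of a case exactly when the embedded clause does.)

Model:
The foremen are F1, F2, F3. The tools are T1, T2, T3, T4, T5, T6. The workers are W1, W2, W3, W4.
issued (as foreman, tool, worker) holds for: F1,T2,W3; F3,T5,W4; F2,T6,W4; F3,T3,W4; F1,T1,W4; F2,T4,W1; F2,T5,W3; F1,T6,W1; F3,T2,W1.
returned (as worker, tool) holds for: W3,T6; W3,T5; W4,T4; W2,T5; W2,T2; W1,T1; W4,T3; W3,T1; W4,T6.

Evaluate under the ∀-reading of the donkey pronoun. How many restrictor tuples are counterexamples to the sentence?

6

"him" takes "a worker" as antecedent and "it" takes "a tool"; both are donkey pronouns co-varying with the restrictor.
Strong reading: for every (f,t,w) with issued(f,t,w), returned(w,t).
Restrictor triples: (F1,T1,W4)→returned(W4,T1) ✗  (F1,T2,W3)→returned(W3,T2) ✗  (F1,T6,W1)→returned(W1,T6) ✗  (F2,T4,W1)→returned(W1,T4) ✗  (F2,T5,W3)→returned(W3,T5) ✓  (F2,T6,W4)→returned(W4,T6) ✓  (F3,T2,W1)→returned(W1,T2) ✗  (F3,T3,W4)→returned(W4,T3) ✓  (F3,T5,W4)→returned(W4,T5) ✗
Counterexamples (restrictor triples failing the scope): 6.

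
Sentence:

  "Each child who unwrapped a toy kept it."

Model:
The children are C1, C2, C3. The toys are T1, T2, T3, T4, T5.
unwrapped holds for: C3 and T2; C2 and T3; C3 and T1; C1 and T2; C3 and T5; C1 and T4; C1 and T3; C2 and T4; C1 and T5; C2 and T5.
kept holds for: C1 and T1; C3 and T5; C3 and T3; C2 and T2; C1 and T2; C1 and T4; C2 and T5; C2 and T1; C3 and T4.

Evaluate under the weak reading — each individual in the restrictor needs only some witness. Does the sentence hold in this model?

True

"it" takes "a toy" as antecedent — a donkey pronoun bound across the clause boundary.
Weak reading: every child c with some unwrapped-toy has at least one unwrapped-toy t such that kept(c,t).
Per child: C1:✓  C2:✓  C3:✓
Every child in the restrictor has a witness.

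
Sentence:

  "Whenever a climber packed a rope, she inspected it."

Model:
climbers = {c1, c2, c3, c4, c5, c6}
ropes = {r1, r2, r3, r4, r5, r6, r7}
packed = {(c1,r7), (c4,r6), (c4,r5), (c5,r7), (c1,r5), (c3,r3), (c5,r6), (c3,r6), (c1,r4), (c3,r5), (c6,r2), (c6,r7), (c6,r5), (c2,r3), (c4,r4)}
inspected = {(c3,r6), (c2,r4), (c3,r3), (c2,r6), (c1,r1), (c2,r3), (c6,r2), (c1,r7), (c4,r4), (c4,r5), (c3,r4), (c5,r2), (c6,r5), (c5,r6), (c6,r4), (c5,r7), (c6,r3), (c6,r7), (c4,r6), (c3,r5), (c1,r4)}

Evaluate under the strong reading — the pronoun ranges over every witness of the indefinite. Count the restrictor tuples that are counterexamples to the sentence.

1

"it" takes "a rope" as antecedent — a donkey pronoun bound across the clause boundary.
Strong reading: for every (c,r) with packed(c,r), inspected(c,r).
Restrictor pairs: (c1,r4) ✓  (c1,r5) ✗  (c1,r7) ✓  (c2,r3) ✓  (c3,r3) ✓  (c3,r5) ✓  (c3,r6) ✓  (c4,r4) ✓  (c4,r5) ✓  (c4,r6) ✓  (c5,r6) ✓  (c5,r7) ✓  (c6,r2) ✓  (c6,r5) ✓  (c6,r7) ✓
Counterexamples (restrictor pairs failing the scope): 1.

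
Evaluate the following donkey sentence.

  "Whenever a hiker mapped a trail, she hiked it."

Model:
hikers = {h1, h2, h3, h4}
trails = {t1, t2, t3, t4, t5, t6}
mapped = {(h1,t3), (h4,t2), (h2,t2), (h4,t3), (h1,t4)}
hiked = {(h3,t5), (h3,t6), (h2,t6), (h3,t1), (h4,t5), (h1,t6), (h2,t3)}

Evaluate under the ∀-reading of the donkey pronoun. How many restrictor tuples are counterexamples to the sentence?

"it" takes "a trail" as antecedent — a donkey pronoun bound across the clause boundary.
Strong reading: for every (h,t) with mapped(h,t), hiked(h,t).
Restrictor pairs: (h1,t3) ✗  (h1,t4) ✗  (h2,t2) ✗  (h4,t2) ✗  (h4,t3) ✗
Counterexamples (restrictor pairs failing the scope): 5.

5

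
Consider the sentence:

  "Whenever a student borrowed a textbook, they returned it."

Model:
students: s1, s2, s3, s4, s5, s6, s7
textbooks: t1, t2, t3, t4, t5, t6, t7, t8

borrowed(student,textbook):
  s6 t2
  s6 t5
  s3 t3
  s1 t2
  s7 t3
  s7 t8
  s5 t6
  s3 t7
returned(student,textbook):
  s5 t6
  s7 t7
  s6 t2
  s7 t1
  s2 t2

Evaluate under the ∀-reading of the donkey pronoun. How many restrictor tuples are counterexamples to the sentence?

6

"it" takes "a textbook" as antecedent — a donkey pronoun bound across the clause boundary.
Strong reading: for every (s,t) with borrowed(s,t), returned(s,t).
Restrictor pairs: (s1,t2) ✗  (s3,t3) ✗  (s3,t7) ✗  (s5,t6) ✓  (s6,t2) ✓  (s6,t5) ✗  (s7,t3) ✗  (s7,t8) ✗
Counterexamples (restrictor pairs failing the scope): 6.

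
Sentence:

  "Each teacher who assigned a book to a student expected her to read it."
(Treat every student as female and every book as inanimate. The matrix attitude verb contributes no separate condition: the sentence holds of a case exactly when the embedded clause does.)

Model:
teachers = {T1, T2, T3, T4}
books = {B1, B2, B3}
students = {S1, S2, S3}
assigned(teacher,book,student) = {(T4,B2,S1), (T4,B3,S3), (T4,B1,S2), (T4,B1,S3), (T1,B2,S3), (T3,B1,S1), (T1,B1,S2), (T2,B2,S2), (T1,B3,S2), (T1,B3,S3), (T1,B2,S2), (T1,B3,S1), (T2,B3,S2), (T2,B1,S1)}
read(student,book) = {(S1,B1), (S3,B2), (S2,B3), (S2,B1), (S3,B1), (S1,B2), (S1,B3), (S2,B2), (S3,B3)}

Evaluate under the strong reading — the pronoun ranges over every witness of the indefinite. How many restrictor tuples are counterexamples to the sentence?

"her" takes "a student" as antecedent and "it" takes "a book"; both are donkey pronouns co-varying with the restrictor.
Strong reading: for every (t,b,s) with assigned(t,b,s), read(s,b).
Restrictor triples: (T1,B1,S2)→read(S2,B1) ✓  (T1,B2,S2)→read(S2,B2) ✓  (T1,B2,S3)→read(S3,B2) ✓  (T1,B3,S1)→read(S1,B3) ✓  (T1,B3,S2)→read(S2,B3) ✓  (T1,B3,S3)→read(S3,B3) ✓  (T2,B1,S1)→read(S1,B1) ✓  (T2,B2,S2)→read(S2,B2) ✓  (T2,B3,S2)→read(S2,B3) ✓  (T3,B1,S1)→read(S1,B1) ✓  (T4,B1,S2)→read(S2,B1) ✓  (T4,B1,S3)→read(S3,B1) ✓  (T4,B2,S1)→read(S1,B2) ✓  (T4,B3,S3)→read(S3,B3) ✓
Counterexamples (restrictor triples failing the scope): 0.

0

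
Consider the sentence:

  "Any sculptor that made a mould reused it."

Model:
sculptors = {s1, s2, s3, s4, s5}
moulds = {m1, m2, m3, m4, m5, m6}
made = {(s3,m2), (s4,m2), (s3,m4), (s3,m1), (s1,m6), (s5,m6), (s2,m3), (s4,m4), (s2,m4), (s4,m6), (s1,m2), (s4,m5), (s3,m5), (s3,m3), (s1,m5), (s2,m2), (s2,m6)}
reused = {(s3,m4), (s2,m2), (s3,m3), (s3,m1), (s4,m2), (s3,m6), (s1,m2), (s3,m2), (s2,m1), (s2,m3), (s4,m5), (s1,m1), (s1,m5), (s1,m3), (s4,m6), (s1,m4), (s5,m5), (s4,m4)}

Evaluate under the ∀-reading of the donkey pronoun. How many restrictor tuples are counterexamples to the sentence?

"it" takes "a mould" as antecedent — a donkey pronoun bound across the clause boundary.
Strong reading: for every (s,m) with made(s,m), reused(s,m).
Restrictor pairs: (s1,m2) ✓  (s1,m5) ✓  (s1,m6) ✗  (s2,m2) ✓  (s2,m3) ✓  (s2,m4) ✗  (s2,m6) ✗  (s3,m1) ✓  (s3,m2) ✓  (s3,m3) ✓  (s3,m4) ✓  (s3,m5) ✗  (s4,m2) ✓  (s4,m4) ✓  (s4,m5) ✓  (s4,m6) ✓  (s5,m6) ✗
Counterexamples (restrictor pairs failing the scope): 5.

5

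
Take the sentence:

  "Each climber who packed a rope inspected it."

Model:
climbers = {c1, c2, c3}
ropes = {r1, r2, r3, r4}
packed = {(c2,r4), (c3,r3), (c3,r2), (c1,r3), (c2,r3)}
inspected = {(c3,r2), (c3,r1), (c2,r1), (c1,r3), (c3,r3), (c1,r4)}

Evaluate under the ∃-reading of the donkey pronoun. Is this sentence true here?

False

"it" takes "a rope" as antecedent — a donkey pronoun bound across the clause boundary.
Weak reading: every climber c with some packed-rope has at least one packed-rope r such that inspected(c,r).
Per climber: c1:✓  c2:✗  c3:✓
c2 has no witness among its packed-ropes.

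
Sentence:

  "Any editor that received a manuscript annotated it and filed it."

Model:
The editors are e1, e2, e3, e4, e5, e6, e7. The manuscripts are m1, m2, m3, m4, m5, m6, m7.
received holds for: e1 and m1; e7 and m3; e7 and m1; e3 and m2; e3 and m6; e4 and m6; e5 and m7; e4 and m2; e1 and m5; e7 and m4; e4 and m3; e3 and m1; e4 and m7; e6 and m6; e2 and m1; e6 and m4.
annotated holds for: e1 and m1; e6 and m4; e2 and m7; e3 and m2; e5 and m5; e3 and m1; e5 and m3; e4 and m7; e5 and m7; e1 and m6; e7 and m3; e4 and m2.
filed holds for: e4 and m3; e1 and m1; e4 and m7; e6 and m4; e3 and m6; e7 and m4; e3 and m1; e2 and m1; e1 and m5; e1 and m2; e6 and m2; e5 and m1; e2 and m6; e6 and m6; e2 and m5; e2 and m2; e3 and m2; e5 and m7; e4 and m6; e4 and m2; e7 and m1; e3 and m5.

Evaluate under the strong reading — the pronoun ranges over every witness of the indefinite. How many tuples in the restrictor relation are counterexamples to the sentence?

9

"it" takes "a manuscript" as antecedent — a donkey pronoun bound across the clause boundary.
Strong reading: for every (e,m) with received(e,m), annotated(e,m) ∧ filed(e,m).
Restrictor pairs: (e1,m1) ✓  (e1,m5) ✗  (e2,m1) ✗  (e3,m1) ✓  (e3,m2) ✓  (e3,m6) ✗  (e4,m2) ✓  (e4,m3) ✗  (e4,m6) ✗  (e4,m7) ✓  (e5,m7) ✓  (e6,m4) ✓  (e6,m6) ✗  (e7,m1) ✗  (e7,m3) ✗  (e7,m4) ✗
Counterexamples (restrictor pairs failing the scope): 9.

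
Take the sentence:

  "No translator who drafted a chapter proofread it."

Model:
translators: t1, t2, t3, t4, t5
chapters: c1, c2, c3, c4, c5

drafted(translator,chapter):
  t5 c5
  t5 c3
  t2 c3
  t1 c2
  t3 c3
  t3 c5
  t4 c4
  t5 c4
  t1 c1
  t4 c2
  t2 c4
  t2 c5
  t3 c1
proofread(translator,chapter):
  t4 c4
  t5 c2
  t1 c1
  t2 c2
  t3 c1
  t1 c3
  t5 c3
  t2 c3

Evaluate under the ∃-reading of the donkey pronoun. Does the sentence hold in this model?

"it" takes "a chapter" as antecedent — a donkey pronoun bound across the clause boundary.
Truth condition: for no (t,c) with drafted(t,c) does proofread(t,c) hold.
Restrictor pairs — does the scope hold? (t1,c1):holds  (t1,c2):fails  (t2,c3):holds  (t2,c4):fails  (t2,c5):fails  (t3,c1):holds  (t3,c3):fails  (t3,c5):fails  (t4,c2):fails  (t4,c4):holds  (t5,c3):holds  (t5,c4):fails  (t5,c5):fails
Scope holds for 5 pair(s), so the sentence is false.

False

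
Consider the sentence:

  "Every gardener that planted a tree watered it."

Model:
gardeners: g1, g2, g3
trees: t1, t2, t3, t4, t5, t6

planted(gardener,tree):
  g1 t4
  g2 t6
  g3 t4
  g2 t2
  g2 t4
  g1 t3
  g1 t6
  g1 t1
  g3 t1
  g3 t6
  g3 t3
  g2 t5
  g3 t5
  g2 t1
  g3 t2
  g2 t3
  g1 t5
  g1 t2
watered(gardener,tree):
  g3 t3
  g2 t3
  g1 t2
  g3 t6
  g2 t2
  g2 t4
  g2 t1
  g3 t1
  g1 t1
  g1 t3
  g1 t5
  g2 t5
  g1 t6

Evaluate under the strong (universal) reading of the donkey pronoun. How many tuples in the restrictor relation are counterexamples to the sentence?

5

"it" takes "a tree" as antecedent — a donkey pronoun bound across the clause boundary.
Strong reading: for every (g,t) with planted(g,t), watered(g,t).
Restrictor pairs: (g1,t1) ✓  (g1,t2) ✓  (g1,t3) ✓  (g1,t4) ✗  (g1,t5) ✓  (g1,t6) ✓  (g2,t1) ✓  (g2,t2) ✓  (g2,t3) ✓  (g2,t4) ✓  (g2,t5) ✓  (g2,t6) ✗  (g3,t1) ✓  (g3,t2) ✗  (g3,t3) ✓  (g3,t4) ✗  (g3,t5) ✗  (g3,t6) ✓
Counterexamples (restrictor pairs failing the scope): 5.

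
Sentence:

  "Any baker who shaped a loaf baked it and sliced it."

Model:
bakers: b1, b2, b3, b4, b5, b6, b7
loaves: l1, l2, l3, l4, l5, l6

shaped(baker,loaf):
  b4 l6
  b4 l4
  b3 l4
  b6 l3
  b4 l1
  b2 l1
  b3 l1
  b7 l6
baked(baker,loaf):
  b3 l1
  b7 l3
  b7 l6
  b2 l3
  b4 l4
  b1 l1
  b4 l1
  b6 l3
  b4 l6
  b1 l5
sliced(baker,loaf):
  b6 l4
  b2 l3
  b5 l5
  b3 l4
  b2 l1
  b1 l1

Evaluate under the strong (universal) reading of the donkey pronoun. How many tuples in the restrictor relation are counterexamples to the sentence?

"it" takes "a loaf" as antecedent — a donkey pronoun bound across the clause boundary.
Strong reading: for every (b,l) with shaped(b,l), baked(b,l) ∧ sliced(b,l).
Restrictor pairs: (b2,l1) ✗  (b3,l1) ✗  (b3,l4) ✗  (b4,l1) ✗  (b4,l4) ✗  (b4,l6) ✗  (b6,l3) ✗  (b7,l6) ✗
Counterexamples (restrictor pairs failing the scope): 8.

8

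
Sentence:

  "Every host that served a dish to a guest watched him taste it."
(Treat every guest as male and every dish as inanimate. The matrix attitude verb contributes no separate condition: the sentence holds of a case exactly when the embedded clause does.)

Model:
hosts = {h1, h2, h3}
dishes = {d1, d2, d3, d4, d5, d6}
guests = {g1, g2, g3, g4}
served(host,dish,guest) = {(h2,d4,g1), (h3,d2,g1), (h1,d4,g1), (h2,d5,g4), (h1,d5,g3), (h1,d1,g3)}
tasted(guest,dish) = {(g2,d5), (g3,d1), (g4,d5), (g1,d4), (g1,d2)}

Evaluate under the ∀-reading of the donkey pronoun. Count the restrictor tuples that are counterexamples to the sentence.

1

"him" takes "a guest" as antecedent and "it" takes "a dish"; both are donkey pronouns co-varying with the restrictor.
Strong reading: for every (h,d,g) with served(h,d,g), tasted(g,d).
Restrictor triples: (h1,d1,g3)→tasted(g3,d1) ✓  (h1,d4,g1)→tasted(g1,d4) ✓  (h1,d5,g3)→tasted(g3,d5) ✗  (h2,d4,g1)→tasted(g1,d4) ✓  (h2,d5,g4)→tasted(g4,d5) ✓  (h3,d2,g1)→tasted(g1,d2) ✓
Counterexamples (restrictor triples failing the scope): 1.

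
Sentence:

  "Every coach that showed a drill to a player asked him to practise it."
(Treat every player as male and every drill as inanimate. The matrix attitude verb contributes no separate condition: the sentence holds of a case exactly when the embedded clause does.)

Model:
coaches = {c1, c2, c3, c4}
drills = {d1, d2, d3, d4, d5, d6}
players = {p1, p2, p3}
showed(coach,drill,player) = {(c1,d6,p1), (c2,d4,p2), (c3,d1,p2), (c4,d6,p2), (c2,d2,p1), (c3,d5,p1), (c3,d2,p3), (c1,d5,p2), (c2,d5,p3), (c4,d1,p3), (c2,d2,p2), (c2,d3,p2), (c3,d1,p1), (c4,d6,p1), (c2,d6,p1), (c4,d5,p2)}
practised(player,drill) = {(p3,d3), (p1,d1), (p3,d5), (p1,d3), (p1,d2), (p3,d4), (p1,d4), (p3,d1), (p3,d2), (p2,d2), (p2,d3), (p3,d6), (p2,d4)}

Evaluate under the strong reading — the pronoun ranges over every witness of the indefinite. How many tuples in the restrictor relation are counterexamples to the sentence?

8

"him" takes "a player" as antecedent and "it" takes "a drill"; both are donkey pronouns co-varying with the restrictor.
Strong reading: for every (c,d,p) with showed(c,d,p), practised(p,d).
Restrictor triples: (c1,d5,p2)→practised(p2,d5) ✗  (c1,d6,p1)→practised(p1,d6) ✗  (c2,d2,p1)→practised(p1,d2) ✓  (c2,d2,p2)→practised(p2,d2) ✓  (c2,d3,p2)→practised(p2,d3) ✓  (c2,d4,p2)→practised(p2,d4) ✓  (c2,d5,p3)→practised(p3,d5) ✓  (c2,d6,p1)→practised(p1,d6) ✗  (c3,d1,p1)→practised(p1,d1) ✓  (c3,d1,p2)→practised(p2,d1) ✗  (c3,d2,p3)→practised(p3,d2) ✓  (c3,d5,p1)→practised(p1,d5) ✗  (c4,d1,p3)→practised(p3,d1) ✓  (c4,d5,p2)→practised(p2,d5) ✗  (c4,d6,p1)→practised(p1,d6) ✗  (c4,d6,p2)→practised(p2,d6) ✗
Counterexamples (restrictor triples failing the scope): 8.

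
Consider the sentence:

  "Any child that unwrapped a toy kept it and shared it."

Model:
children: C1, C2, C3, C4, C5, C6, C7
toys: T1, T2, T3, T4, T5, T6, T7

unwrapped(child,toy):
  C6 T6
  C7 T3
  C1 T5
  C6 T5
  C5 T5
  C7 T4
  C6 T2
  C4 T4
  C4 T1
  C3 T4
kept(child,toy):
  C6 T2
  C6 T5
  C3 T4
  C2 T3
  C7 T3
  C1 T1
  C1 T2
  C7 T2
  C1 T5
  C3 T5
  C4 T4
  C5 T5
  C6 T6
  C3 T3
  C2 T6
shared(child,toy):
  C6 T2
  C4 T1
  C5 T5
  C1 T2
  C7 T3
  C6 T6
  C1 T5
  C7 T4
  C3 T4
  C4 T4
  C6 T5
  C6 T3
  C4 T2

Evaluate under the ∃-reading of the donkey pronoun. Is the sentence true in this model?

"it" takes "a toy" as antecedent — a donkey pronoun bound across the clause boundary.
Weak reading: every child c with some unwrapped-toy has at least one unwrapped-toy t such that kept(c,t) ∧ shared(c,t).
Per child: C1:✓  C3:✓  C4:✓  C5:✓  C6:✓  C7:✓
Every child in the restrictor has a witness.

True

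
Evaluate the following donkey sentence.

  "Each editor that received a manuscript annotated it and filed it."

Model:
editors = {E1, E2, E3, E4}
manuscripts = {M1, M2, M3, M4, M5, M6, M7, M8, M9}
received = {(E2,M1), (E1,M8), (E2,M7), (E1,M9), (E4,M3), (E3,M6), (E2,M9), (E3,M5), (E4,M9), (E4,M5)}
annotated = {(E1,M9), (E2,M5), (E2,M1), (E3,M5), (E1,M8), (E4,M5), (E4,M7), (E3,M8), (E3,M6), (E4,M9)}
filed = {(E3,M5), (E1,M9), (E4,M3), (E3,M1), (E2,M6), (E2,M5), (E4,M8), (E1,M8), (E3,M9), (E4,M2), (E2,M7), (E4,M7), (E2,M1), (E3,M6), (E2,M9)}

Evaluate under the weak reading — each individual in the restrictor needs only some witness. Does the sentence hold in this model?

"it" takes "a manuscript" as antecedent — a donkey pronoun bound across the clause boundary.
Weak reading: every editor e with some received-manuscript has at least one received-manuscript m such that annotated(e,m) ∧ filed(e,m).
Per editor: E1:✓  E2:✓  E3:✓  E4:✗
E4 has no witness among its received-manuscripts.

False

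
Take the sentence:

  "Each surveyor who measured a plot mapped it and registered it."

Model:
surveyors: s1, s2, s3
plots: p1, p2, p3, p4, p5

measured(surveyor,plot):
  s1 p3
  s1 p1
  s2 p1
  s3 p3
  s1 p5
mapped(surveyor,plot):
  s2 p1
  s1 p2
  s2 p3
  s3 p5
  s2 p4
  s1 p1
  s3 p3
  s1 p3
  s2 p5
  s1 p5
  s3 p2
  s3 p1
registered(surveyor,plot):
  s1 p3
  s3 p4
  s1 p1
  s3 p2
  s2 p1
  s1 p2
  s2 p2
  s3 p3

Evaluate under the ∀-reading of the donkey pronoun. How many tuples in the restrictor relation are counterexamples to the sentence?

1

"it" takes "a plot" as antecedent — a donkey pronoun bound across the clause boundary.
Strong reading: for every (s,p) with measured(s,p), mapped(s,p) ∧ registered(s,p).
Restrictor pairs: (s1,p1) ✓  (s1,p3) ✓  (s1,p5) ✗  (s2,p1) ✓  (s3,p3) ✓
Counterexamples (restrictor pairs failing the scope): 1.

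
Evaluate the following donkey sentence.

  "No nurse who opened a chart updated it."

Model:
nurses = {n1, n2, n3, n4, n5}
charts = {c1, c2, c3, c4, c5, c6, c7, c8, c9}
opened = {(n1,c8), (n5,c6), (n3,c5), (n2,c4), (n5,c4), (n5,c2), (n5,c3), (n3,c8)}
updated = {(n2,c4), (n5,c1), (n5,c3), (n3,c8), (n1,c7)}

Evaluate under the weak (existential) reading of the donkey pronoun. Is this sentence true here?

False

"it" takes "a chart" as antecedent — a donkey pronoun bound across the clause boundary.
Truth condition: for no (n,c) with opened(n,c) does updated(n,c) hold.
Restrictor pairs — does the scope hold? (n1,c8):fails  (n2,c4):holds  (n3,c5):fails  (n3,c8):holds  (n5,c2):fails  (n5,c3):holds  (n5,c4):fails  (n5,c6):fails
Scope holds for 3 pair(s), so the sentence is false.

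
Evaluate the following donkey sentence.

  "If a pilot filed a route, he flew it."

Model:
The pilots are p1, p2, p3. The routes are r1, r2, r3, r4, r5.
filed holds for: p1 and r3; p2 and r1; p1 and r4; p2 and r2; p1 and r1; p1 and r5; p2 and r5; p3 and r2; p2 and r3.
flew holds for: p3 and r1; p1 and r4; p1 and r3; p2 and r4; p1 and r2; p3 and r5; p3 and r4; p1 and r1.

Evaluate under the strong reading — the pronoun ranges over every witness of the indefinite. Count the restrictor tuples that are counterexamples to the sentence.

6

"it" takes "a route" as antecedent — a donkey pronoun bound across the clause boundary.
Strong reading: for every (p,r) with filed(p,r), flew(p,r).
Restrictor pairs: (p1,r1) ✓  (p1,r3) ✓  (p1,r4) ✓  (p1,r5) ✗  (p2,r1) ✗  (p2,r2) ✗  (p2,r3) ✗  (p2,r5) ✗  (p3,r2) ✗
Counterexamples (restrictor pairs failing the scope): 6.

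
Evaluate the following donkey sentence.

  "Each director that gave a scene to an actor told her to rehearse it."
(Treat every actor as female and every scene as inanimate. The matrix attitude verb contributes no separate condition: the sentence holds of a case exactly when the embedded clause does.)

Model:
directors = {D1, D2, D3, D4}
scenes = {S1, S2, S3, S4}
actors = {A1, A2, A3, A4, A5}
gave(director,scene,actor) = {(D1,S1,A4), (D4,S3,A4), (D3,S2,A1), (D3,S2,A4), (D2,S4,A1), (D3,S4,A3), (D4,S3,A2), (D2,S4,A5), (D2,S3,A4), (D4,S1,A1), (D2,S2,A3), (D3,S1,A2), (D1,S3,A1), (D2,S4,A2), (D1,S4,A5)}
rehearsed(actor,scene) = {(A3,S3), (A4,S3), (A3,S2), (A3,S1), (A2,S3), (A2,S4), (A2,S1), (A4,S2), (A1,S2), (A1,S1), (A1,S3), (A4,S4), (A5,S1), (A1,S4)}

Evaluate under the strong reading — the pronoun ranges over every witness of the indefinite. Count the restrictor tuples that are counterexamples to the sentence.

4

"her" takes "an actor" as antecedent and "it" takes "a scene"; both are donkey pronouns co-varying with the restrictor.
Strong reading: for every (d,s,a) with gave(d,s,a), rehearsed(a,s).
Restrictor triples: (D1,S1,A4)→rehearsed(A4,S1) ✗  (D1,S3,A1)→rehearsed(A1,S3) ✓  (D1,S4,A5)→rehearsed(A5,S4) ✗  (D2,S2,A3)→rehearsed(A3,S2) ✓  (D2,S3,A4)→rehearsed(A4,S3) ✓  (D2,S4,A1)→rehearsed(A1,S4) ✓  (D2,S4,A2)→rehearsed(A2,S4) ✓  (D2,S4,A5)→rehearsed(A5,S4) ✗  (D3,S1,A2)→rehearsed(A2,S1) ✓  (D3,S2,A1)→rehearsed(A1,S2) ✓  (D3,S2,A4)→rehearsed(A4,S2) ✓  (D3,S4,A3)→rehearsed(A3,S4) ✗  (D4,S1,A1)→rehearsed(A1,S1) ✓  (D4,S3,A2)→rehearsed(A2,S3) ✓  (D4,S3,A4)→rehearsed(A4,S3) ✓
Counterexamples (restrictor triples failing the scope): 4.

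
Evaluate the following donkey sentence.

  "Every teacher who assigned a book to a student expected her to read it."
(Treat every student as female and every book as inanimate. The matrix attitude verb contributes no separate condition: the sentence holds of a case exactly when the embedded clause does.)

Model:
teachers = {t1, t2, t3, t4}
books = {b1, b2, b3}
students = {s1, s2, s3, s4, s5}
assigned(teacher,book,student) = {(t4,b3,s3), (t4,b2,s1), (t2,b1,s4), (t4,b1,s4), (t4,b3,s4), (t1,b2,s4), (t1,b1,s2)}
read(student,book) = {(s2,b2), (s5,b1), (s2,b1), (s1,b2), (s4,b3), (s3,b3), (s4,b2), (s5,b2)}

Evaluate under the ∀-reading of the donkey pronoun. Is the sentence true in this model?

False

"her" takes "a student" as antecedent and "it" takes "a book"; both are donkey pronouns co-varying with the restrictor.
Strong reading: for every (t,b,s) with assigned(t,b,s), read(s,b).
Restrictor triples: (t1,b1,s2)→read(s2,b1) ✓  (t1,b2,s4)→read(s4,b2) ✓  (t2,b1,s4)→read(s4,b1) ✗  (t4,b1,s4)→read(s4,b1) ✗  (t4,b2,s1)→read(s1,b2) ✓  (t4,b3,s3)→read(s3,b3) ✓  (t4,b3,s4)→read(s4,b3) ✓
Counterexample: (t2,b1,s4) — read(s4,b1) does not hold.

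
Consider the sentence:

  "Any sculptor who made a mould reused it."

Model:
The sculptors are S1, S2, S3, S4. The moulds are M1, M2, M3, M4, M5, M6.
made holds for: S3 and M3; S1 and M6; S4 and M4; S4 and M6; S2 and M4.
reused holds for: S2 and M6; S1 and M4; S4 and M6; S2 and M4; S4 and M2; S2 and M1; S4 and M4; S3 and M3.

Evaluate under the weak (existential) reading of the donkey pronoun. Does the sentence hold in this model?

"it" takes "a mould" as antecedent — a donkey pronoun bound across the clause boundary.
Weak reading: every sculptor s with some made-mould has at least one made-mould m such that reused(s,m).
Per sculptor: S1:✗  S2:✓  S3:✓  S4:✓
S1 has no witness among its made-moulds.

False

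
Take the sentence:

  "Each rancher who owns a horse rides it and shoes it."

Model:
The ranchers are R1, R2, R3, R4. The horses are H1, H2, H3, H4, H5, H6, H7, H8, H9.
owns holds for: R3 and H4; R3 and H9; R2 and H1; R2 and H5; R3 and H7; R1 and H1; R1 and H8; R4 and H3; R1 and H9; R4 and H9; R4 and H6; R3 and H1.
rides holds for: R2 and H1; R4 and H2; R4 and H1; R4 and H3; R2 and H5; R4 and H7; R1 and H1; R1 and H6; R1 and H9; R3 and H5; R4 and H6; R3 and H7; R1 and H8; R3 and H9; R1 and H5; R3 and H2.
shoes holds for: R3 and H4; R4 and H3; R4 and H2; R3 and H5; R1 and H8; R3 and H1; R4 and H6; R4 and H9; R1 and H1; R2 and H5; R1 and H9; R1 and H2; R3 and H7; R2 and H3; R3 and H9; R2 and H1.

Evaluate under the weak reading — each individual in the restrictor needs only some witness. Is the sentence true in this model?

True

"it" takes "a horse" as antecedent — a donkey pronoun bound across the clause boundary.
Weak reading: every rancher r with some owns-horse has at least one owns-horse h such that rides(r,h) ∧ shoes(r,h).
Per rancher: R1:✓  R2:✓  R3:✓  R4:✓
Every rancher in the restrictor has a witness.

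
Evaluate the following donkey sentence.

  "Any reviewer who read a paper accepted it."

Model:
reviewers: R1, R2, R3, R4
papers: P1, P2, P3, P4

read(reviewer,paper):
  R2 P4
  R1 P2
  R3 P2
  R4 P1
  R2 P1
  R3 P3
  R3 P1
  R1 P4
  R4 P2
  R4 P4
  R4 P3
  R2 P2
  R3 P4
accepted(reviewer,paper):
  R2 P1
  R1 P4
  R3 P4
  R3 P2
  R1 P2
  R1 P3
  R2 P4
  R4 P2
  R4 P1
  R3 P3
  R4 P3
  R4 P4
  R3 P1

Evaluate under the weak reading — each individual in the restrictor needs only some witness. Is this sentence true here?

True

"it" takes "a paper" as antecedent — a donkey pronoun bound across the clause boundary.
Weak reading: every reviewer r with some read-paper has at least one read-paper p such that accepted(r,p).
Per reviewer: R1:✓  R2:✓  R3:✓  R4:✓
Every reviewer in the restrictor has a witness.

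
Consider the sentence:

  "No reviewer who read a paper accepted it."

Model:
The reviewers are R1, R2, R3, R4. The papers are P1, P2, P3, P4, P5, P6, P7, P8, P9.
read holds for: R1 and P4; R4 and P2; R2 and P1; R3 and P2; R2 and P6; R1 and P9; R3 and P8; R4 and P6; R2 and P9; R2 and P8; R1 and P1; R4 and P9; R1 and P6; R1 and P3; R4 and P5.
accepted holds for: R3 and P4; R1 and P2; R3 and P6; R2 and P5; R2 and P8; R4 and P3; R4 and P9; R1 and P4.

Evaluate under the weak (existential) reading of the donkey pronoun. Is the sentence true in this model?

"it" takes "a paper" as antecedent — a donkey pronoun bound across the clause boundary.
Truth condition: for no (r,p) with read(r,p) does accepted(r,p) hold.
Restrictor pairs — does the scope hold? (R1,P1):fails  (R1,P3):fails  (R1,P4):holds  (R1,P6):fails  (R1,P9):fails  (R2,P1):fails  (R2,P6):fails  (R2,P8):holds  (R2,P9):fails  (R3,P2):fails  (R3,P8):fails  (R4,P2):fails  (R4,P5):fails  (R4,P6):fails  (R4,P9):holds
Scope holds for 3 pair(s), so the sentence is false.

False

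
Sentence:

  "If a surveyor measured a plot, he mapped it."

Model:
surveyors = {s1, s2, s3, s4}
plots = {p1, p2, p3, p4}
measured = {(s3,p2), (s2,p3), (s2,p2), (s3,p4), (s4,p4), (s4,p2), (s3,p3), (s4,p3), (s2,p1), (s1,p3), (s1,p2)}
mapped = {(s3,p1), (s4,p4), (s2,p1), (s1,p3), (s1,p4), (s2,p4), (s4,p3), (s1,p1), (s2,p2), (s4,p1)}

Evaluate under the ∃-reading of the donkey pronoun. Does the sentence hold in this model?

"it" takes "a plot" as antecedent — a donkey pronoun bound across the clause boundary.
Weak reading: every surveyor s with some measured-plot has at least one measured-plot p such that mapped(s,p).
Per surveyor: s1:✓  s2:✓  s3:✗  s4:✓
s3 has no witness among its measured-plots.

False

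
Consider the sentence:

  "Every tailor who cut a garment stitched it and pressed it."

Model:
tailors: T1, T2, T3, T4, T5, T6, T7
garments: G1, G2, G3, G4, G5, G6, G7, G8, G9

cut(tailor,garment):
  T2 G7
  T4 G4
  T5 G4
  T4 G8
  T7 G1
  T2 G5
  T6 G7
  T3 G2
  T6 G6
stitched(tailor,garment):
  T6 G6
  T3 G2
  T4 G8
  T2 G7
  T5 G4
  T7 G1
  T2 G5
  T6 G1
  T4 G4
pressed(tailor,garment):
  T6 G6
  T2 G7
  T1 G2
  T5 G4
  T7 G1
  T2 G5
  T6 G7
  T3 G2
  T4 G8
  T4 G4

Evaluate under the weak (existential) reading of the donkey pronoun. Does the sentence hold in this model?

True

"it" takes "a garment" as antecedent — a donkey pronoun bound across the clause boundary.
Weak reading: every tailor t with some cut-garment has at least one cut-garment g such that stitched(t,g) ∧ pressed(t,g).
Per tailor: T2:✓  T3:✓  T4:✓  T5:✓  T6:✓  T7:✓
Every tailor in the restrictor has a witness.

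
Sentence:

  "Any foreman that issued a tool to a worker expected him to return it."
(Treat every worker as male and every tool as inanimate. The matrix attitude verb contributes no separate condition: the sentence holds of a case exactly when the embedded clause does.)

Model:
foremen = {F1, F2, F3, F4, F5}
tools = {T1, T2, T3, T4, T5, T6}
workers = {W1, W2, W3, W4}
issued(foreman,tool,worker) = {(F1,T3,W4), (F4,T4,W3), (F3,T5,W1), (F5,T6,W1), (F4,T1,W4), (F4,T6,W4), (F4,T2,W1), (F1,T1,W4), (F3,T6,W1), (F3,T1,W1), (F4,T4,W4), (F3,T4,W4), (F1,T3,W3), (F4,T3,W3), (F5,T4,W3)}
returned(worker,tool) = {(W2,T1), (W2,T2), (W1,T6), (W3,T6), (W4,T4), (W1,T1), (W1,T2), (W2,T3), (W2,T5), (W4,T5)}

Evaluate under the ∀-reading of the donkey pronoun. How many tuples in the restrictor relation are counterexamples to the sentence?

9

"him" takes "a worker" as antecedent and "it" takes "a tool"; both are donkey pronouns co-varying with the restrictor.
Strong reading: for every (f,t,w) with issued(f,t,w), returned(w,t).
Restrictor triples: (F1,T1,W4)→returned(W4,T1) ✗  (F1,T3,W3)→returned(W3,T3) ✗  (F1,T3,W4)→returned(W4,T3) ✗  (F3,T1,W1)→returned(W1,T1) ✓  (F3,T4,W4)→returned(W4,T4) ✓  (F3,T5,W1)→returned(W1,T5) ✗  (F3,T6,W1)→returned(W1,T6) ✓  (F4,T1,W4)→returned(W4,T1) ✗  (F4,T2,W1)→returned(W1,T2) ✓  (F4,T3,W3)→returned(W3,T3) ✗  (F4,T4,W3)→returned(W3,T4) ✗  (F4,T4,W4)→returned(W4,T4) ✓  (F4,T6,W4)→returned(W4,T6) ✗  (F5,T4,W3)→returned(W3,T4) ✗  (F5,T6,W1)→returned(W1,T6) ✓
Counterexamples (restrictor triples failing the scope): 9.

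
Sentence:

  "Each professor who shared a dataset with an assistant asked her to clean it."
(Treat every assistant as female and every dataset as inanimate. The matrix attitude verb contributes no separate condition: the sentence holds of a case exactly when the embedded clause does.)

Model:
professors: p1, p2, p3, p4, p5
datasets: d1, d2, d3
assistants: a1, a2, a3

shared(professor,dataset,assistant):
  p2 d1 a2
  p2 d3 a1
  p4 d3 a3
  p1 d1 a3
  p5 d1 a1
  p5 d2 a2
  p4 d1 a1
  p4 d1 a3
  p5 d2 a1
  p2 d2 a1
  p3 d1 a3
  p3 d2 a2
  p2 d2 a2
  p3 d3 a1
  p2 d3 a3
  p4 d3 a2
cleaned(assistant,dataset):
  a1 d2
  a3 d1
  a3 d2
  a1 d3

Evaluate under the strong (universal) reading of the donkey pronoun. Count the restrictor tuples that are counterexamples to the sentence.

"her" takes "an assistant" as antecedent and "it" takes "a dataset"; both are donkey pronouns co-varying with the restrictor.
Strong reading: for every (p,d,a) with shared(p,d,a), cleaned(a,d).
Restrictor triples: (p1,d1,a3)→cleaned(a3,d1) ✓  (p2,d1,a2)→cleaned(a2,d1) ✗  (p2,d2,a1)→cleaned(a1,d2) ✓  (p2,d2,a2)→cleaned(a2,d2) ✗  (p2,d3,a1)→cleaned(a1,d3) ✓  (p2,d3,a3)→cleaned(a3,d3) ✗  (p3,d1,a3)→cleaned(a3,d1) ✓  (p3,d2,a2)→cleaned(a2,d2) ✗  (p3,d3,a1)→cleaned(a1,d3) ✓  (p4,d1,a1)→cleaned(a1,d1) ✗  (p4,d1,a3)→cleaned(a3,d1) ✓  (p4,d3,a2)→cleaned(a2,d3) ✗  (p4,d3,a3)→cleaned(a3,d3) ✗  (p5,d1,a1)→cleaned(a1,d1) ✗  (p5,d2,a1)→cleaned(a1,d2) ✓  (p5,d2,a2)→cleaned(a2,d2) ✗
Counterexamples (restrictor triples failing the scope): 9.

9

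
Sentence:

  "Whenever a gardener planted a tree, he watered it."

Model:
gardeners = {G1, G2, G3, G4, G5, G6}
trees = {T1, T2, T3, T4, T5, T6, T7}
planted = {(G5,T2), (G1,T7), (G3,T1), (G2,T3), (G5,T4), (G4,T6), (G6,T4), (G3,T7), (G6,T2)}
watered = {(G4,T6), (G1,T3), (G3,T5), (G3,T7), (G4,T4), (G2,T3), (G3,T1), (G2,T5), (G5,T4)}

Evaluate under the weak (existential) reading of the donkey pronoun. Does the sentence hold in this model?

"it" takes "a tree" as antecedent — a donkey pronoun bound across the clause boundary.
Weak reading: every gardener g with some planted-tree has at least one planted-tree t such that watered(g,t).
Per gardener: G1:✗  G2:✓  G3:✓  G4:✓  G5:✓  G6:✗
G1 has no witness among its planted-trees.

False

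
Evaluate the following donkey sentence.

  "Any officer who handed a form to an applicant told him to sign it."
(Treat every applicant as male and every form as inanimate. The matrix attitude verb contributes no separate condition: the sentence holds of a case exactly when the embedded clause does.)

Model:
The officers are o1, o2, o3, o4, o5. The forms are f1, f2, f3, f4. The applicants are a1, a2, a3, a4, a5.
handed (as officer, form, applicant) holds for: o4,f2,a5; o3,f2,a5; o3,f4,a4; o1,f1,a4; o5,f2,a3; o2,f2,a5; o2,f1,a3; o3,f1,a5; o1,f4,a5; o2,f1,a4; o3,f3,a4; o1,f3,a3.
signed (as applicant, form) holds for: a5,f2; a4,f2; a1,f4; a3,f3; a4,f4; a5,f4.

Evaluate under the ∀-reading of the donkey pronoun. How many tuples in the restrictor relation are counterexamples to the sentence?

"him" takes "an applicant" as antecedent and "it" takes "a form"; both are donkey pronouns co-varying with the restrictor.
Strong reading: for every (o,f,a) with handed(o,f,a), signed(a,f).
Restrictor triples: (o1,f1,a4)→signed(a4,f1) ✗  (o1,f3,a3)→signed(a3,f3) ✓  (o1,f4,a5)→signed(a5,f4) ✓  (o2,f1,a3)→signed(a3,f1) ✗  (o2,f1,a4)→signed(a4,f1) ✗  (o2,f2,a5)→signed(a5,f2) ✓  (o3,f1,a5)→signed(a5,f1) ✗  (o3,f2,a5)→signed(a5,f2) ✓  (o3,f3,a4)→signed(a4,f3) ✗  (o3,f4,a4)→signed(a4,f4) ✓  (o4,f2,a5)→signed(a5,f2) ✓  (o5,f2,a3)→signed(a3,f2) ✗
Counterexamples (restrictor triples failing the scope): 6.

6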